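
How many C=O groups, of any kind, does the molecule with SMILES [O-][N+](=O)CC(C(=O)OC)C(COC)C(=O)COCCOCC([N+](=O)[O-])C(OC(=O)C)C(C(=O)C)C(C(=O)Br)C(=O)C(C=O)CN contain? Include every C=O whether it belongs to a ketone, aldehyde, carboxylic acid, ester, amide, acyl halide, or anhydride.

7

CH(COOCH3): ester, 1 C=O (running total 1).
CO: ketone, 1 C=O (running total 2).
CH(OCOCH3): ester, 1 C=O (running total 3).
CH(COCH3): ketone, 1 C=O (running total 4).
CH(COBr): acyl halide, 1 C=O (running total 5).
CO: ketone, 1 C=O (running total 6).
CH(CHO): aldehyde, 1 C=O (running total 7).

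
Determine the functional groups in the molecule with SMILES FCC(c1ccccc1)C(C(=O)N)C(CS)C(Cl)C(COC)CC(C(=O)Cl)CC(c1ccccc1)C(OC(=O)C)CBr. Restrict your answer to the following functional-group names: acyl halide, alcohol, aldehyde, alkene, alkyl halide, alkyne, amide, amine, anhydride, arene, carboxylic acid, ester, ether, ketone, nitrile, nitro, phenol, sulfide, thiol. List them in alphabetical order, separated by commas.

Working along the chain:
  FCH2: halogen on an sp³ carbon → alkyl halide.
  CH(C6H5): pendant –C6H5: benzene ring → arene.
  CH(CONH2): pendant –CONH2: carbonyl C bonded to C and N → amide.
  CH(CH2SH): pendant –CH2SH → thiol.
  CH(Cl): halogen on an sp³ carbon → alkyl halide.
  CH(CH2OCH3): pendant –CH2OCH3: C–O–C linkage → ether.
  CH(COCl): pendant –C(=O)X: carbonyl C bonded to C and halogen → acyl halide.
  CH(C6H5): pendant –C6H5: benzene ring → arene.
  CH(OCOCH3): pendant –OC(=O)CH3: an acyloxy group → ester.
  CH2Br: halogen on an sp³ carbon → alkyl halide.

acyl halide, alkyl halide, amide, arene, ester, ether, thiol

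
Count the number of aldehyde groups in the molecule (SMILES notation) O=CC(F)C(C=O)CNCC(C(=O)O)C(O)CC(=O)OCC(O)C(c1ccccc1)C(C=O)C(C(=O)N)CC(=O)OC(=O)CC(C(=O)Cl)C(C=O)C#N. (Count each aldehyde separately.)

terminal –CHO: carbonyl C bonded to H and C → aldehyde.
halogen on an sp³ carbon → alkyl halide.
pendant –CHO: carbonyl C bonded to C and H → aldehyde.
C–N–C with sp³ carbons and no adjacent C=O → amine (secondary).
pendant –COOH: carbonyl C bonded to C and –OH → carboxylic acid.
–OH on an sp³ carbon → alcohol (secondary).
–C(=O)–O–C with C on the carbonyl side → ester.
–OH on an sp³ carbon → alcohol (secondary).
pendant –C6H5: benzene ring → arene.
pendant –CHO: carbonyl C bonded to C and H → aldehyde.
pendant –CONH2: carbonyl C bonded to C and N → amide.
two acyl groups sharing one oxygen, –C(=O)–O–C(=O)– → anhydride.
pendant –C(=O)X: carbonyl C bonded to C and halogen → acyl halide.
pendant –CHO: carbonyl C bonded to C and H → aldehyde.
–C≡N: carbon triple-bonded to nitrogen → nitrile.
Aldehyde appears at: OHC, CH(CHO), CH(CHO), CH(CHO) → 4.

4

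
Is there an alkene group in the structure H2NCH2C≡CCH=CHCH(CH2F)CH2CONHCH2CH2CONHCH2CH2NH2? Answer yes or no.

yes

Reading the structure from left to right:
  H2NCH2: –NH2 on an sp³ carbon with no adjacent C=O → amine.
  C≡C: C≡C triple bond → alkyne.
  CH=CH: C=C double bond → alkene.
  CH(CH2F): pendant –CH2X: halogen on sp³ carbon → alkyl halide.
  CH2CONHCH2: –C(=O)–N– linkage → amide (the N is not an amine).
  CH2CONHCH2: –C(=O)–N– linkage → amide (the N is not an amine).
  CH2NH2: –NH2 on an sp³ carbon with no adjacent C=O → amine.
The CH=CH segment supplies the alkene: C=C double bond → alkene.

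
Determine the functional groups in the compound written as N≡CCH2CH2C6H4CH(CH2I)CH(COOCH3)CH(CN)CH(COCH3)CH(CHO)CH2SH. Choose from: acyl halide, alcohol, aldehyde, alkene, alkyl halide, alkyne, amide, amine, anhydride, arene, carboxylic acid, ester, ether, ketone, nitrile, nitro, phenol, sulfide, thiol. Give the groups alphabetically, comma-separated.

aldehyde, alkyl halide, arene, ester, ketone, nitrile, thiol

Working along the chain:
  N≡C: N≡C–: carbon triple-bonded to nitrogen → nitrile.
  C6H4: para-disubstituted benzene ring → arene.
  CH(CH2I): pendant –CH2X: halogen on sp³ carbon → alkyl halide.
  CH(COOCH3): pendant –COOCH3: carbonyl C bonded to C and –OCH3 → ester.
  CH(CN): pendant –C≡N: nitrile.
  CH(COCH3): pendant –COCH3: carbonyl C bonded to two carbons → ketone.
  CH(CHO): pendant –CHO: carbonyl C bonded to C and H → aldehyde.
  CH2SH: –SH on an sp³ carbon → thiol.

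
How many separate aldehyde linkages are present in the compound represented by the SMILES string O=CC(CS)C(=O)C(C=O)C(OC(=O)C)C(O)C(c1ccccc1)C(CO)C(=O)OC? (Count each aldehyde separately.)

Reading the structure from left to right:
  OHC: terminal –CHO: carbonyl C bonded to H and C → aldehyde.
  CH(CH2SH): pendant –CH2SH → thiol.
  CO: –C(=O)– with carbon on both sides → ketone.
  CH(CHO): pendant –CHO: carbonyl C bonded to C and H → aldehyde.
  CH(OCOCH3): pendant –OC(=O)CH3: an acyloxy group → ester.
  CH(OH): –OH on an sp³ carbon → alcohol (secondary).
  CH(C6H5): pendant –C6H5: benzene ring → arene.
  CH(CH2OH): pendant –CH2OH on an sp³ backbone C → alcohol.
  COOCH3: –C(=O)OCH3: carbonyl C bonded to C and to –OCH3 → ester (not ketone + ether).
Aldehyde appears at: OHC, CH(CHO) → 2.

2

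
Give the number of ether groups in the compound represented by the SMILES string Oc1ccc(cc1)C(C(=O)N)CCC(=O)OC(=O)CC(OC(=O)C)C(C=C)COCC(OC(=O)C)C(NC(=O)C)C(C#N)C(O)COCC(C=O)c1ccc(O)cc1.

–OH attached directly to an aromatic ring → phenol (not alcohol); the ring itself is an arene.
pendant –CONH2: carbonyl C bonded to C and N → amide.
two acyl groups sharing one oxygen, –C(=O)–O–C(=O)– → anhydride.
pendant –OC(=O)CH3: an acyloxy group → ester.
pendant –CH=CH2: C=C double bond → alkene.
C–O–C with sp³ carbons on both sides and no adjacent C=O → ether.
pendant –OC(=O)CH3: an acyloxy group → ester.
pendant –NHC(=O)CH3: N bonded to a carbonyl → amide (not amine).
pendant –C≡N: nitrile.
–OH on an sp³ carbon → alcohol (secondary).
C–O–C with sp³ carbons on both sides and no adjacent C=O → ether.
pendant –CHO: carbonyl C bonded to C and H → aldehyde.
–OH attached directly to an aromatic ring → phenol (not alcohol); the ring itself is an arene.
Ether appears at: CH2OCH2, CH2OCH2 → 2.

2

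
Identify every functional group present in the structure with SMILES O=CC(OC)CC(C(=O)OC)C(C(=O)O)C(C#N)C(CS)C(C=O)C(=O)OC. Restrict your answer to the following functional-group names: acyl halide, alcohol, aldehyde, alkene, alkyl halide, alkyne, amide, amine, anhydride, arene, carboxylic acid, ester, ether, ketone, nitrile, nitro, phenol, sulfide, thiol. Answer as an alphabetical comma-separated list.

aldehyde, carboxylic acid, ester, ether, nitrile, thiol

Taking each segment in turn:
  OHC: terminal –CHO: carbonyl C bonded to H and C → aldehyde.
  CH(OCH3): pendant –OCH3: C–O–C with sp³ C, no adjacent C=O → ether.
  CH(COOCH3): pendant –COOCH3: carbonyl C bonded to C and –OCH3 → ester.
  CH(COOH): pendant –COOH: carbonyl C bonded to C and –OH → carboxylic acid.
  CH(CN): pendant –C≡N: nitrile.
  CH(CH2SH): pendant –CH2SH → thiol.
  CH(CHO): pendant –CHO: carbonyl C bonded to C and H → aldehyde.
  COOCH3: –C(=O)OCH3: carbonyl C bonded to C and to –OCH3 → ester (not ketone + ether).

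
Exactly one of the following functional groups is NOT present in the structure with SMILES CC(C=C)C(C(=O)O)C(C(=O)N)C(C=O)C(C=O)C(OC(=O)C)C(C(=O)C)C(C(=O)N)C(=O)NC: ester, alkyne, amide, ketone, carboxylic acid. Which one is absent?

alkyne

carboxylic acid: present (CH(COOH) — pendant –COOH: carbonyl C bonded to C and –OH → carboxylic acid).
ester: present (CH(OCOCH3) — pendant –OC(=O)CH3: an acyloxy group → ester).
ketone: present (CH(COCH3) — pendant –COCH3: carbonyl C bonded to two carbons → ketone).
amide: present (CH(CONH2) — pendant –CONH2: carbonyl C bonded to C and N → amide).
alkyne: no segment matches this pattern.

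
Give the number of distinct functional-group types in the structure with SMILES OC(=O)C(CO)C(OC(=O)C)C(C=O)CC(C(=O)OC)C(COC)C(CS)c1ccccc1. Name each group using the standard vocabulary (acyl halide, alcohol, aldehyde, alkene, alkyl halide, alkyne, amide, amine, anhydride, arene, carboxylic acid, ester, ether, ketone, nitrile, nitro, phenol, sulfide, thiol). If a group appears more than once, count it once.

–COOH: carbonyl C bonded to –OH and C → carboxylic acid (the –OH is not a separate alcohol).
pendant –CH2OH on an sp³ backbone C → alcohol.
pendant –OC(=O)CH3: an acyloxy group → ester.
pendant –CHO: carbonyl C bonded to C and H → aldehyde.
pendant –COOCH3: carbonyl C bonded to C and –OCH3 → ester.
pendant –CH2OCH3: C–O–C linkage → ether.
pendant –CH2SH → thiol.
–C6H5 phenyl ring → arene.
Distinct types present: alcohol, aldehyde, arene, carboxylic acid, ester, ether, thiol.

7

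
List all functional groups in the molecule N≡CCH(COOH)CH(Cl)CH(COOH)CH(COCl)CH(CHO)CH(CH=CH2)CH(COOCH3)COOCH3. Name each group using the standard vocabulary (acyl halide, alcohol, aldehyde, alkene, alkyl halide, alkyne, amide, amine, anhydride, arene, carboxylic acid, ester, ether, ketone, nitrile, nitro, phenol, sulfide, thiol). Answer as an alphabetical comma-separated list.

acyl halide, aldehyde, alkene, alkyl halide, carboxylic acid, ester, nitrile

N≡C–: carbon triple-bonded to nitrogen → nitrile.
pendant –COOH: carbonyl C bonded to C and –OH → carboxylic acid.
halogen on an sp³ carbon → alkyl halide.
pendant –COOH: carbonyl C bonded to C and –OH → carboxylic acid.
pendant –C(=O)X: carbonyl C bonded to C and halogen → acyl halide.
pendant –CHO: carbonyl C bonded to C and H → aldehyde.
pendant –CH=CH2: C=C double bond → alkene.
pendant –COOCH3: carbonyl C bonded to C and –OCH3 → ester.
–C(=O)OCH3: carbonyl C bonded to C and to –OCH3 → ester (not ketone + ether).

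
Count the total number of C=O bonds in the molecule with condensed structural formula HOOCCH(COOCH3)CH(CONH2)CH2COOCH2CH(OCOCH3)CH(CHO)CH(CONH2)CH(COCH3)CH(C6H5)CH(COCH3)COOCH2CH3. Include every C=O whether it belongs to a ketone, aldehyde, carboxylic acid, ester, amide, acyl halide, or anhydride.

10

HOOC: carboxylic acid, 1 C=O (running total 1).
CH(COOCH3): ester, 1 C=O (running total 2).
CH(CONH2): amide, 1 C=O (running total 3).
CH2COOCH2: ester, 1 C=O (running total 4).
CH(OCOCH3): ester, 1 C=O (running total 5).
CH(CHO): aldehyde, 1 C=O (running total 6).
CH(CONH2): amide, 1 C=O (running total 7).
CH(COCH3): ketone, 1 C=O (running total 8).
CH(COCH3): ketone, 1 C=O (running total 9).
COOCH2CH3: ester, 1 C=O (running total 10).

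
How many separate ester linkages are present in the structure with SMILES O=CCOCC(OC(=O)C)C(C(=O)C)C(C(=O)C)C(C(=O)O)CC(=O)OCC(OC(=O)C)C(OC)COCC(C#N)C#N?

3

Reading the structure from left to right:
  OHC: terminal –CHO: carbonyl C bonded to H and C → aldehyde.
  CH2OCH2: C–O–C with sp³ carbons on both sides and no adjacent C=O → ether.
  CH(OCOCH3): pendant –OC(=O)CH3: an acyloxy group → ester.
  CH(COCH3): pendant –COCH3: carbonyl C bonded to two carbons → ketone.
  CH(COCH3): pendant –COCH3: carbonyl C bonded to two carbons → ketone.
  CH(COOH): pendant –COOH: carbonyl C bonded to C and –OH → carboxylic acid.
  CH2COOCH2: –C(=O)–O–C with C on the carbonyl side → ester.
  CH(OCOCH3): pendant –OC(=O)CH3: an acyloxy group → ester.
  CH(OCH3): pendant –OCH3: C–O–C with sp³ C, no adjacent C=O → ether.
  CH2OCH2: C–O–C with sp³ carbons on both sides and no adjacent C=O → ether.
  CH(CN): pendant –C≡N: nitrile.
  CN: –C≡N: carbon triple-bonded to nitrogen → nitrile.
Ester appears at: CH(OCOCH3), CH2COOCH2, CH(OCOCH3) → 3.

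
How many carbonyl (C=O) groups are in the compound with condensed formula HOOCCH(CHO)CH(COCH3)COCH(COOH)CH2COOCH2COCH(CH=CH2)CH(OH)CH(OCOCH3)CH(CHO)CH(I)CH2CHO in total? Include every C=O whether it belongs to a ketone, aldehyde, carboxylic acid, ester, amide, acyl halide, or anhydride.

HOOC: carboxylic acid, 1 C=O (running total 1).
CH(CHO): aldehyde, 1 C=O (running total 2).
CH(COCH3): ketone, 1 C=O (running total 3).
CO: ketone, 1 C=O (running total 4).
CH(COOH): carboxylic acid, 1 C=O (running total 5).
CH2COOCH2: ester, 1 C=O (running total 6).
CO: ketone, 1 C=O (running total 7).
CH(OCOCH3): ester, 1 C=O (running total 8).
CH(CHO): aldehyde, 1 C=O (running total 9).
CHO: aldehyde, 1 C=O (running total 10).

10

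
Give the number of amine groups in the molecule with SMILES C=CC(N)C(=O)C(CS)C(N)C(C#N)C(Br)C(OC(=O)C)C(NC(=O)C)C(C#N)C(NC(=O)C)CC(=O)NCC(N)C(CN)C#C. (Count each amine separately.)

4

Working along the chain:
  CH2=CH: C=C double bond → alkene.
  CH(NH2): –NH2 on an sp³ carbon with no adjacent C=O → amine.
  CO: –C(=O)– with carbon on both sides → ketone.
  CH(CH2SH): pendant –CH2SH → thiol.
  CH(NH2): –NH2 on an sp³ carbon with no adjacent C=O → amine.
  CH(CN): pendant –C≡N: nitrile.
  CH(Br): halogen on an sp³ carbon → alkyl halide.
  CH(OCOCH3): pendant –OC(=O)CH3: an acyloxy group → ester.
  CH(NHCOCH3): pendant –NHC(=O)CH3: N bonded to a carbonyl → amide (not amine).
  CH(CN): pendant –C≡N: nitrile.
  CH(NHCOCH3): pendant –NHC(=O)CH3: N bonded to a carbonyl → amide (not amine).
  CH2CONHCH2: –C(=O)–N– linkage → amide (the N is not an amine).
  CH(NH2): –NH2 on an sp³ carbon with no adjacent C=O → amine.
  CH(CH2NH2): pendant –CH2NH2: N on sp³ C, no adjacent C=O → amine.
  C≡CH: C≡C triple bond → alkyne.
Amine appears at: CH(NH2), CH(NH2), CH(NH2), CH(CH2NH2) → 4.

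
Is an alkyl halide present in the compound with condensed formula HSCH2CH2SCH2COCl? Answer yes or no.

no

Working along the chain:
  HSCH2: –SH on an sp³ carbon → thiol.
  CH2SCH2: C–S–C linkage → sulfide (thioether).
  COCl: –C(=O)Cl: carbonyl C bonded to C and to a halogen → acyl halide (not alkyl halide).
In COCl, the halogen is on a carbonyl carbon, which makes it an acyl halide, not an alkyl halide.
The groups actually present are: acyl halide, sulfide, thiol.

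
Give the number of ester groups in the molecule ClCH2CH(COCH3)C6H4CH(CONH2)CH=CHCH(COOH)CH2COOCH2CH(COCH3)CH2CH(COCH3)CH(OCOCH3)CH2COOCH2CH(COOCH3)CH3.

4

halogen on an sp³ carbon → alkyl halide.
pendant –COCH3: carbonyl C bonded to two carbons → ketone.
para-disubstituted benzene ring → arene.
pendant –CONH2: carbonyl C bonded to C and N → amide.
C=C double bond → alkene.
pendant –COOH: carbonyl C bonded to C and –OH → carboxylic acid.
–C(=O)–O–C with C on the carbonyl side → ester.
pendant –COCH3: carbonyl C bonded to two carbons → ketone.
pendant –COCH3: carbonyl C bonded to two carbons → ketone.
pendant –OC(=O)CH3: an acyloxy group → ester.
–C(=O)–O–C with C on the carbonyl side → ester.
pendant –COOCH3: carbonyl C bonded to C and –OCH3 → ester.
Ester appears at: CH2COOCH2, CH(OCOCH3), CH2COOCH2, CH(COOCH3) → 4.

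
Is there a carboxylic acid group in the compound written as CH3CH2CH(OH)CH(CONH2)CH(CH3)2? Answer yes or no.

no

–OH on an sp³ carbon → alcohol (secondary).
pendant –CONH2: carbonyl C bonded to C and N → amide.
In CH(CONH2), the carbonyl is bonded to nitrogen, not to –OH; that is an amide.
The groups actually present are: alcohol, amide.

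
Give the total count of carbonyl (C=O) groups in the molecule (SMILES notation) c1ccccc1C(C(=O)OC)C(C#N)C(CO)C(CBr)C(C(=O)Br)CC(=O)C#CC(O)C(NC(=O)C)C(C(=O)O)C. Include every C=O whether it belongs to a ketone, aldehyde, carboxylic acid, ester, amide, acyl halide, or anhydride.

CH(COOCH3): ester, 1 C=O (running total 1).
CH(COBr): acyl halide, 1 C=O (running total 2).
CO: ketone, 1 C=O (running total 3).
CH(NHCOCH3): amide, 1 C=O (running total 4).
CH(COOH): carboxylic acid, 1 C=O (running total 5).

5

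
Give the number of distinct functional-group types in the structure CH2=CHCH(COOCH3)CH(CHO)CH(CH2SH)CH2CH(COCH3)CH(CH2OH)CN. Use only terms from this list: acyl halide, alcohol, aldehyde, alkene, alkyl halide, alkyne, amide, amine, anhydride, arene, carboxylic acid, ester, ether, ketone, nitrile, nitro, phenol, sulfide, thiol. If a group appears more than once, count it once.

C=C double bond → alkene.
pendant –COOCH3: carbonyl C bonded to C and –OCH3 → ester.
pendant –CHO: carbonyl C bonded to C and H → aldehyde.
pendant –CH2SH → thiol.
pendant –COCH3: carbonyl C bonded to two carbons → ketone.
pendant –CH2OH on an sp³ backbone C → alcohol.
–C≡N: carbon triple-bonded to nitrogen → nitrile.
Distinct types present: alcohol, aldehyde, alkene, ester, ketone, nitrile, thiol.

7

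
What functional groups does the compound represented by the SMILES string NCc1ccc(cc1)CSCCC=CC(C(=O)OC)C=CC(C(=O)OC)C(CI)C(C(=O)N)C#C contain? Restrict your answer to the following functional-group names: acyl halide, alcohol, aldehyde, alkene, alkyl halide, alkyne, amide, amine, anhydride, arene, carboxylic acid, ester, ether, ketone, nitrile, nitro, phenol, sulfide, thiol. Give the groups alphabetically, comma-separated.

alkene, alkyl halide, alkyne, amide, amine, arene, ester, sulfide

Working along the chain:
  H2NCH2: –NH2 on an sp³ carbon with no adjacent C=O → amine.
  C6H4: para-disubstituted benzene ring → arene.
  CH2SCH2: C–S–C linkage → sulfide (thioether).
  CH=CH: C=C double bond → alkene.
  CH(COOCH3): pendant –COOCH3: carbonyl C bonded to C and –OCH3 → ester.
  CH=CH: C=C double bond → alkene.
  CH(COOCH3): pendant –COOCH3: carbonyl C bonded to C and –OCH3 → ester.
  CH(CH2I): pendant –CH2X: halogen on sp³ carbon → alkyl halide.
  CH(CONH2): pendant –CONH2: carbonyl C bonded to C and N → amide.
  C≡CH: C≡C triple bond → alkyne.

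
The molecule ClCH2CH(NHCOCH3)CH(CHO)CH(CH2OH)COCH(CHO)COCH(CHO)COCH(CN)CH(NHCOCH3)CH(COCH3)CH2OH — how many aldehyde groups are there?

3

halogen on an sp³ carbon → alkyl halide.
pendant –NHC(=O)CH3: N bonded to a carbonyl → amide (not amine).
pendant –CHO: carbonyl C bonded to C and H → aldehyde.
pendant –CH2OH on an sp³ backbone C → alcohol.
–C(=O)– with carbon on both sides → ketone.
pendant –CHO: carbonyl C bonded to C and H → aldehyde.
–C(=O)– with carbon on both sides → ketone.
pendant –CHO: carbonyl C bonded to C and H → aldehyde.
–C(=O)– with carbon on both sides → ketone.
pendant –C≡N: nitrile.
pendant –NHC(=O)CH3: N bonded to a carbonyl → amide (not amine).
pendant –COCH3: carbonyl C bonded to two carbons → ketone.
–OH on an sp³ carbon → alcohol.
Aldehyde appears at: CH(CHO), CH(CHO), CH(CHO) → 3.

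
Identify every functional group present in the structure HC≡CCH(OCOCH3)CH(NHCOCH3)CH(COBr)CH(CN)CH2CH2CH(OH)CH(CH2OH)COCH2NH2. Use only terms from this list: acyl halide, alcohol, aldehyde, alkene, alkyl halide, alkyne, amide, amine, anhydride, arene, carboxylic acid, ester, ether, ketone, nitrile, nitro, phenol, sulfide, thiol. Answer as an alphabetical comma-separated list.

Reading the structure from left to right:
  HC≡C: C≡C triple bond → alkyne.
  CH(OCOCH3): pendant –OC(=O)CH3: an acyloxy group → ester.
  CH(NHCOCH3): pendant –NHC(=O)CH3: N bonded to a carbonyl → amide (not amine).
  CH(COBr): pendant –C(=O)X: carbonyl C bonded to C and halogen → acyl halide.
  CH(CN): pendant –C≡N: nitrile.
  CH(OH): –OH on an sp³ carbon → alcohol (secondary).
  CH(CH2OH): pendant –CH2OH on an sp³ backbone C → alcohol.
  CO: –C(=O)– with carbon on both sides → ketone.
  CH2NH2: –NH2 on an sp³ carbon with no adjacent C=O → amine.

acyl halide, alcohol, alkyne, amide, amine, ester, ketone, nitrile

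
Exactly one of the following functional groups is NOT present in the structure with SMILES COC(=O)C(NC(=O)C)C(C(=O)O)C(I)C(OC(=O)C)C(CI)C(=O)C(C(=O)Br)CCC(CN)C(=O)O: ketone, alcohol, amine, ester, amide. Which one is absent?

alcohol

amide: present (CH(NHCOCH3) — pendant –NHC(=O)CH3: N bonded to a carbonyl → amide (not amine)).
ester: present (CH3OOC — CH3O–C(=O)–: carbonyl C bonded to C and to –OCH3 → ester (not ketone + ether)).
ketone: present (CO — –C(=O)– with carbon on both sides → ketone).
amine: present (CH(CH2NH2) — pendant –CH2NH2: N on sp³ C, no adjacent C=O → amine).
alcohol: absent. In each of CH(COOH) and COOH, the –OH sits on a carbonyl carbon, making it part of a carboxylic acid, not an alcohol.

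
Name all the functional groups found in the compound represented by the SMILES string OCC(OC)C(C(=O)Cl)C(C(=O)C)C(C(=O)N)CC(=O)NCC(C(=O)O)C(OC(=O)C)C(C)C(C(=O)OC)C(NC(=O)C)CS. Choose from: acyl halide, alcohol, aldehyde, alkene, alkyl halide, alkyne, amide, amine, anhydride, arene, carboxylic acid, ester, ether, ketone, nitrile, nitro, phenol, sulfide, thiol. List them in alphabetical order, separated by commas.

acyl halide, alcohol, amide, carboxylic acid, ester, ether, ketone, thiol

Taking each segment in turn:
  HOCH2: HO– on an sp³ carbon → alcohol.
  CH(OCH3): pendant –OCH3: C–O–C with sp³ C, no adjacent C=O → ether.
  CH(COCl): pendant –C(=O)X: carbonyl C bonded to C and halogen → acyl halide.
  CH(COCH3): pendant –COCH3: carbonyl C bonded to two carbons → ketone.
  CH(CONH2): pendant –CONH2: carbonyl C bonded to C and N → amide.
  CH2CONHCH2: –C(=O)–N– linkage → amide (the N is not an amine).
  CH(COOH): pendant –COOH: carbonyl C bonded to C and –OH → carboxylic acid.
  CH(OCOCH3): pendant –OC(=O)CH3: an acyloxy group → ester.
  CH(COOCH3): pendant –COOCH3: carbonyl C bonded to C and –OCH3 → ester.
  CH(NHCOCH3): pendant –NHC(=O)CH3: N bonded to a carbonyl → amide (not amine).
  CH2SH: –SH on an sp³ carbon → thiol.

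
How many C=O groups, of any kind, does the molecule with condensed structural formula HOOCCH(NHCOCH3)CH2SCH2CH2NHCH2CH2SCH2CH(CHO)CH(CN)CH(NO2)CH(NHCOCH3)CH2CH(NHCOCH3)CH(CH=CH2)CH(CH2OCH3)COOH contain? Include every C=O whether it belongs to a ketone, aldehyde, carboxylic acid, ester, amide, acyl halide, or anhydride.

6

HOOC: carboxylic acid, 1 C=O (running total 1).
CH(NHCOCH3): amide, 1 C=O (running total 2).
CH(CHO): aldehyde, 1 C=O (running total 3).
CH(NHCOCH3): amide, 1 C=O (running total 4).
CH(NHCOCH3): amide, 1 C=O (running total 5).
COOH: carboxylic acid, 1 C=O (running total 6).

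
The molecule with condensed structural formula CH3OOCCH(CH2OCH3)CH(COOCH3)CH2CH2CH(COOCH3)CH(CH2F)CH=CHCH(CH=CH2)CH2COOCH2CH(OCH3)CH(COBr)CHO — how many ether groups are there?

2

CH3O–C(=O)–: carbonyl C bonded to C and to –OCH3 → ester (not ketone + ether).
pendant –CH2OCH3: C–O–C linkage → ether.
pendant –COOCH3: carbonyl C bonded to C and –OCH3 → ester.
pendant –COOCH3: carbonyl C bonded to C and –OCH3 → ester.
pendant –CH2X: halogen on sp³ carbon → alkyl halide.
C=C double bond → alkene.
pendant –CH=CH2: C=C double bond → alkene.
–C(=O)–O–C with C on the carbonyl side → ester.
pendant –OCH3: C–O–C with sp³ C, no adjacent C=O → ether.
pendant –C(=O)X: carbonyl C bonded to C and halogen → acyl halide.
terminal –CHO: carbonyl C bonded to H and C → aldehyde.
Ether appears at: CH(CH2OCH3), CH(OCH3) → 2.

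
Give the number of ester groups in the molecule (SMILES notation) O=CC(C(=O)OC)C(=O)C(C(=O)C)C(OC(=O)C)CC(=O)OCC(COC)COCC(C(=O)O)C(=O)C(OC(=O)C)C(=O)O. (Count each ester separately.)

4

Working along the chain:
  OHC: terminal –CHO: carbonyl C bonded to H and C → aldehyde.
  CH(COOCH3): pendant –COOCH3: carbonyl C bonded to C and –OCH3 → ester.
  CO: –C(=O)– with carbon on both sides → ketone.
  CH(COCH3): pendant –COCH3: carbonyl C bonded to two carbons → ketone.
  CH(OCOCH3): pendant –OC(=O)CH3: an acyloxy group → ester.
  CH2COOCH2: –C(=O)–O–C with C on the carbonyl side → ester.
  CH(CH2OCH3): pendant –CH2OCH3: C–O–C linkage → ether.
  CH2OCH2: C–O–C with sp³ carbons on both sides and no adjacent C=O → ether.
  CH(COOH): pendant –COOH: carbonyl C bonded to C and –OH → carboxylic acid.
  CO: –C(=O)– with carbon on both sides → ketone.
  CH(OCOCH3): pendant –OC(=O)CH3: an acyloxy group → ester.
  COOH: –COOH: carbonyl C bonded to –OH and C → carboxylic acid (the –OH is not a separate alcohol).
Ester appears at: CH(COOCH3), CH(OCOCH3), CH2COOCH2, CH(OCOCH3) → 4.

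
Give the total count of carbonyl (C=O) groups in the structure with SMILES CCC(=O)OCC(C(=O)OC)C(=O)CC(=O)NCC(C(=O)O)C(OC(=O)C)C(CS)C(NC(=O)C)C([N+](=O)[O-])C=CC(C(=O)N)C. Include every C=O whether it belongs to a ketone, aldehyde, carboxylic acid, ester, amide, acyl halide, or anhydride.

8

CH2COOCH2: ester, 1 C=O (running total 1).
CH(COOCH3): ester, 1 C=O (running total 2).
CO: ketone, 1 C=O (running total 3).
CH2CONHCH2: amide, 1 C=O (running total 4).
CH(COOH): carboxylic acid, 1 C=O (running total 5).
CH(OCOCH3): ester, 1 C=O (running total 6).
CH(NHCOCH3): amide, 1 C=O (running total 7).
CH(CONH2): amide, 1 C=O (running total 8).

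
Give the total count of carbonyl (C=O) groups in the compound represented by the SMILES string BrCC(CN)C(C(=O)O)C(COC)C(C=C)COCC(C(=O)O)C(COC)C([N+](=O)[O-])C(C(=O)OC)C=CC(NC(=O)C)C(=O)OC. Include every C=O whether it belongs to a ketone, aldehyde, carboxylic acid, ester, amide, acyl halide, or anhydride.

CH(COOH): carboxylic acid, 1 C=O (running total 1).
CH(COOH): carboxylic acid, 1 C=O (running total 2).
CH(COOCH3): ester, 1 C=O (running total 3).
CH(NHCOCH3): amide, 1 C=O (running total 4).
COOCH3: ester, 1 C=O (running total 5).

5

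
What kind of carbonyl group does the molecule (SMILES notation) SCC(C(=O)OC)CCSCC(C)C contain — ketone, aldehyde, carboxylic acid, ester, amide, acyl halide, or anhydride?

ester

The carbonyl is in the CH(COOCH3) segment: pendant –COOCH3: carbonyl C bonded to C and –OCH3 → ester.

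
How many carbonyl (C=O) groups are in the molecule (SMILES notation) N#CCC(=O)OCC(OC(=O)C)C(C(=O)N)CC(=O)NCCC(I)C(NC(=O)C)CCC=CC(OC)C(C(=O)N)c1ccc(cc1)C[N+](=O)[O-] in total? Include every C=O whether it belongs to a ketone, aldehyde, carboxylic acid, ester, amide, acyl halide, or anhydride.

6

CH2COOCH2: ester, 1 C=O (running total 1).
CH(OCOCH3): ester, 1 C=O (running total 2).
CH(CONH2): amide, 1 C=O (running total 3).
CH2CONHCH2: amide, 1 C=O (running total 4).
CH(NHCOCH3): amide, 1 C=O (running total 5).
CH(CONH2): amide, 1 C=O (running total 6).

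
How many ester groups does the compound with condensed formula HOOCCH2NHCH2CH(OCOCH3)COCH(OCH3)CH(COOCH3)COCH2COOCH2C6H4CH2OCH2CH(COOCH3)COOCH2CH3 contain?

5

Working along the chain:
  HOOC: –COOH: carbonyl C bonded to –OH and C → carboxylic acid (the –OH is not a separate alcohol).
  CH2NHCH2: C–N–C with sp³ carbons and no adjacent C=O → amine (secondary).
  CH(OCOCH3): pendant –OC(=O)CH3: an acyloxy group → ester.
  CO: –C(=O)– with carbon on both sides → ketone.
  CH(OCH3): pendant –OCH3: C–O–C with sp³ C, no adjacent C=O → ether.
  CH(COOCH3): pendant –COOCH3: carbonyl C bonded to C and –OCH3 → ester.
  CO: –C(=O)– with carbon on both sides → ketone.
  CH2COOCH2: –C(=O)–O–C with C on the carbonyl side → ester.
  C6H4: para-disubstituted benzene ring → arene.
  CH2OCH2: C–O–C with sp³ carbons on both sides and no adjacent C=O → ether.
  CH(COOCH3): pendant –COOCH3: carbonyl C bonded to C and –OCH3 → ester.
  COOCH2CH3: –C(=O)OCH2CH3: carbonyl C bonded to C and to –OEt → ester.
Ester appears at: CH(OCOCH3), CH(COOCH3), CH2COOCH2, CH(COOCH3), COOCH2CH3 → 5.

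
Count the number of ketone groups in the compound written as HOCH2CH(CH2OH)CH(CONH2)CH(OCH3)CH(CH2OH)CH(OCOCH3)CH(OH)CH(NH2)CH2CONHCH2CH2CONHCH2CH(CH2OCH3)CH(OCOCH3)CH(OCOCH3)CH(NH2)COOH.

HO– on an sp³ carbon → alcohol.
pendant –CH2OH on an sp³ backbone C → alcohol.
pendant –CONH2: carbonyl C bonded to C and N → amide.
pendant –OCH3: C–O–C with sp³ C, no adjacent C=O → ether.
pendant –CH2OH on an sp³ backbone C → alcohol.
pendant –OC(=O)CH3: an acyloxy group → ester.
–OH on an sp³ carbon → alcohol (secondary).
–NH2 on an sp³ carbon with no adjacent C=O → amine.
–C(=O)–N– linkage → amide (the N is not an amine).
–C(=O)–N– linkage → amide (the N is not an amine).
pendant –CH2OCH3: C–O–C linkage → ether.
pendant –OC(=O)CH3: an acyloxy group → ester.
pendant –OC(=O)CH3: an acyloxy group → ester.
–NH2 on an sp³ carbon with no adjacent C=O → amine.
–COOH: carbonyl C bonded to –OH and C → carboxylic acid (the –OH is not a separate alcohol).
No segment is a ketone: CH(CONH2) is amide, not ketone; CH(OCOCH3) is ester, not ketone; CH2CONHCH2 is amide, not ketone. → 0.

0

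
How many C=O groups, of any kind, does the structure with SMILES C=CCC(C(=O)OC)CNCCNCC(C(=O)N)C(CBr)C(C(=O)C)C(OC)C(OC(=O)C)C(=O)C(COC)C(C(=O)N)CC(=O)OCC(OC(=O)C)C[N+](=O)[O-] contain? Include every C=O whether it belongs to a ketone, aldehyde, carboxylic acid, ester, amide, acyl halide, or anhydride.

CH(COOCH3): ester, 1 C=O (running total 1).
CH(CONH2): amide, 1 C=O (running total 2).
CH(COCH3): ketone, 1 C=O (running total 3).
CH(OCOCH3): ester, 1 C=O (running total 4).
CO: ketone, 1 C=O (running total 5).
CH(CONH2): amide, 1 C=O (running total 6).
CH2COOCH2: ester, 1 C=O (running total 7).
CH(OCOCH3): ester, 1 C=O (running total 8).

8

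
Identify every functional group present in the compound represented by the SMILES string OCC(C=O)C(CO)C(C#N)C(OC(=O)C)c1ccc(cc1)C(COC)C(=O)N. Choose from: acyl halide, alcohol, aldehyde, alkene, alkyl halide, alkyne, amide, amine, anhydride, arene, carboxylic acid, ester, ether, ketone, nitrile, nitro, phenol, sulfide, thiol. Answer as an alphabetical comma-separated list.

HO– on an sp³ carbon → alcohol.
pendant –CHO: carbonyl C bonded to C and H → aldehyde.
pendant –CH2OH on an sp³ backbone C → alcohol.
pendant –C≡N: nitrile.
pendant –OC(=O)CH3: an acyloxy group → ester.
para-disubstituted benzene ring → arene.
pendant –CH2OCH3: C–O–C linkage → ether.
–C(=O)NH2: carbonyl C bonded to C and to N → amide (the N is not a separate amine).

alcohol, aldehyde, amide, arene, ester, ether, nitrile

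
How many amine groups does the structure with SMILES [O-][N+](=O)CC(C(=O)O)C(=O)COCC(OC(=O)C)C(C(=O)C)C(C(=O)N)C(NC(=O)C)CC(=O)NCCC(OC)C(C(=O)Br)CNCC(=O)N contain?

1

–NO2 on carbon → nitro group.
pendant –COOH: carbonyl C bonded to C and –OH → carboxylic acid.
–C(=O)– with carbon on both sides → ketone.
C–O–C with sp³ carbons on both sides and no adjacent C=O → ether.
pendant –OC(=O)CH3: an acyloxy group → ester.
pendant –COCH3: carbonyl C bonded to two carbons → ketone.
pendant –CONH2: carbonyl C bonded to C and N → amide.
pendant –NHC(=O)CH3: N bonded to a carbonyl → amide (not amine).
–C(=O)–N– linkage → amide (the N is not an amine).
pendant –OCH3: C–O–C with sp³ C, no adjacent C=O → ether.
pendant –C(=O)X: carbonyl C bonded to C and halogen → acyl halide.
C–N–C with sp³ carbons and no adjacent C=O → amine (secondary).
–C(=O)NH2: carbonyl C bonded to C and to N → amide (the N is not a separate amine).
Amine appears at: CH2NHCH2 → 1.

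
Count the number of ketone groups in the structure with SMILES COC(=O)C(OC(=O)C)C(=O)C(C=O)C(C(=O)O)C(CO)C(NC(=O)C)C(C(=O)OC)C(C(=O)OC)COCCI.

1

CH3O–C(=O)–: carbonyl C bonded to C and to –OCH3 → ester (not ketone + ether).
pendant –OC(=O)CH3: an acyloxy group → ester.
–C(=O)– with carbon on both sides → ketone.
pendant –CHO: carbonyl C bonded to C and H → aldehyde.
pendant –COOH: carbonyl C bonded to C and –OH → carboxylic acid.
pendant –CH2OH on an sp³ backbone C → alcohol.
pendant –NHC(=O)CH3: N bonded to a carbonyl → amide (not amine).
pendant –COOCH3: carbonyl C bonded to C and –OCH3 → ester.
pendant –COOCH3: carbonyl C bonded to C and –OCH3 → ester.
C–O–C with sp³ carbons on both sides and no adjacent C=O → ether.
halogen on an sp³ carbon → alkyl halide.
Ketone appears at: CO → 1.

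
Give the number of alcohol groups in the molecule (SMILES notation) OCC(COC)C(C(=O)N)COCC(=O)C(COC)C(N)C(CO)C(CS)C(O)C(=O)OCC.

HO– on an sp³ carbon → alcohol.
pendant –CH2OCH3: C–O–C linkage → ether.
pendant –CONH2: carbonyl C bonded to C and N → amide.
C–O–C with sp³ carbons on both sides and no adjacent C=O → ether.
–C(=O)– with carbon on both sides → ketone.
pendant –CH2OCH3: C–O–C linkage → ether.
–NH2 on an sp³ carbon with no adjacent C=O → amine.
pendant –CH2OH on an sp³ backbone C → alcohol.
pendant –CH2SH → thiol.
–OH on an sp³ carbon → alcohol (secondary).
–C(=O)OCH2CH3: carbonyl C bonded to C and to –OEt → ester.
Alcohol appears at: HOCH2, CH(CH2OH), CH(OH) → 3.

3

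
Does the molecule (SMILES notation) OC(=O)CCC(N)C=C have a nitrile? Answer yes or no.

no

Reading the structure from left to right:
  HOOC: –COOH: carbonyl C bonded to –OH and C → carboxylic acid (the –OH is not a separate alcohol).
  CH(NH2): –NH2 on an sp³ carbon with no adjacent C=O → amine.
  CH=CH2: C=C double bond → alkene.
The groups actually present are: alkene, amine, carboxylic acid.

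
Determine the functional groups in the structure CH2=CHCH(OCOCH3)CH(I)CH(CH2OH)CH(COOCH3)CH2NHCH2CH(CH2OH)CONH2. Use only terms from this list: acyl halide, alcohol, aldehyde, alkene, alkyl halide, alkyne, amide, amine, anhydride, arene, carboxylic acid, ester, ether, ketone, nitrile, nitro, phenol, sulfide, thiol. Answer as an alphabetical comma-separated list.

Working along the chain:
  CH2=CH: C=C double bond → alkene.
  CH(OCOCH3): pendant –OC(=O)CH3: an acyloxy group → ester.
  CH(I): halogen on an sp³ carbon → alkyl halide.
  CH(CH2OH): pendant –CH2OH on an sp³ backbone C → alcohol.
  CH(COOCH3): pendant –COOCH3: carbonyl C bonded to C and –OCH3 → ester.
  CH2NHCH2: C–N–C with sp³ carbons and no adjacent C=O → amine (secondary).
  CH(CH2OH): pendant –CH2OH on an sp³ backbone C → alcohol.
  CONH2: –C(=O)NH2: carbonyl C bonded to C and to N → amide (the N is not a separate amine).

alcohol, alkene, alkyl halide, amide, amine, ester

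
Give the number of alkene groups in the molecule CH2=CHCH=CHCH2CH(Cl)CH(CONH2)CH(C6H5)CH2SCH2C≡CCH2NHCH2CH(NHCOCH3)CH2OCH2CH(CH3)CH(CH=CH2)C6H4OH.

3

Taking each segment in turn:
  CH2=CH: C=C double bond → alkene.
  CH=CH: C=C double bond → alkene.
  CH(Cl): halogen on an sp³ carbon → alkyl halide.
  CH(CONH2): pendant –CONH2: carbonyl C bonded to C and N → amide.
  CH(C6H5): pendant –C6H5: benzene ring → arene.
  CH2SCH2: C–S–C linkage → sulfide (thioether).
  C≡C: C≡C triple bond → alkyne.
  CH2NHCH2: C–N–C with sp³ carbons and no adjacent C=O → amine (secondary).
  CH(NHCOCH3): pendant –NHC(=O)CH3: N bonded to a carbonyl → amide (not amine).
  CH2OCH2: C–O–C with sp³ carbons on both sides and no adjacent C=O → ether.
  CH(CH=CH2): pendant –CH=CH2: C=C double bond → alkene.
  C6H4OH: –OH attached directly to an aromatic ring → phenol (not alcohol); the ring itself is an arene.
Alkene appears at: CH2=CH, CH=CH, CH(CH=CH2) → 3.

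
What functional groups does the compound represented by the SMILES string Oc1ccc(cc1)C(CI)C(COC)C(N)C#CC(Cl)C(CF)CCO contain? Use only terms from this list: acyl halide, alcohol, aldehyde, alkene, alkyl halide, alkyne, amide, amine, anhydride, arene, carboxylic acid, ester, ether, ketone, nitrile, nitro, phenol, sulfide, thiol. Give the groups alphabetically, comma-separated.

–OH attached directly to an aromatic ring → phenol (not alcohol); the ring itself is an arene.
pendant –CH2X: halogen on sp³ carbon → alkyl halide.
pendant –CH2OCH3: C–O–C linkage → ether.
–NH2 on an sp³ carbon with no adjacent C=O → amine.
C≡C triple bond → alkyne.
halogen on an sp³ carbon → alkyl halide.
pendant –CH2X: halogen on sp³ carbon → alkyl halide.
–OH on an sp³ carbon → alcohol.

alcohol, alkyl halide, alkyne, amine, arene, ether, phenol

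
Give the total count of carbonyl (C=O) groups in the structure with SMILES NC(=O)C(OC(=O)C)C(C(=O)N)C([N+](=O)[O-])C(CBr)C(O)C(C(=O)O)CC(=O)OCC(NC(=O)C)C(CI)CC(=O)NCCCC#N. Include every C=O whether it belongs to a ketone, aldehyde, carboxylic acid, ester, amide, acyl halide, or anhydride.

H2NCO: amide, 1 C=O (running total 1).
CH(OCOCH3): ester, 1 C=O (running total 2).
CH(CONH2): amide, 1 C=O (running total 3).
CH(COOH): carboxylic acid, 1 C=O (running total 4).
CH2COOCH2: ester, 1 C=O (running total 5).
CH(NHCOCH3): amide, 1 C=O (running total 6).
CH2CONHCH2: amide, 1 C=O (running total 7).

7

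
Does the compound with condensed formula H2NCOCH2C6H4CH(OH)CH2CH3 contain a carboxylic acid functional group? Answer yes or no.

–C(=O)NH2: carbonyl C bonded to C and to N → amide (the N is not a separate amine).
para-disubstituted benzene ring → arene.
–OH on an sp³ carbon → alcohol (secondary).
In H2NCO, the carbonyl is bonded to nitrogen, not to –OH; that is an amide.
The groups actually present are: alcohol, amide, arene.

no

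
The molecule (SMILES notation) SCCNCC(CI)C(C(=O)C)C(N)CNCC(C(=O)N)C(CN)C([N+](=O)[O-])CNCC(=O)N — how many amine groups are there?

5

Taking each segment in turn:
  HSCH2: –SH on an sp³ carbon → thiol.
  CH2NHCH2: C–N–C with sp³ carbons and no adjacent C=O → amine (secondary).
  CH(CH2I): pendant –CH2X: halogen on sp³ carbon → alkyl halide.
  CH(COCH3): pendant –COCH3: carbonyl C bonded to two carbons → ketone.
  CH(NH2): –NH2 on an sp³ carbon with no adjacent C=O → amine.
  CH2NHCH2: C–N–C with sp³ carbons and no adjacent C=O → amine (secondary).
  CH(CONH2): pendant –CONH2: carbonyl C bonded to C and N → amide.
  CH(CH2NH2): pendant –CH2NH2: N on sp³ C, no adjacent C=O → amine.
  CH(NO2): –NO2 on an sp³ carbon → nitro (the N=O is not a carbonyl).
  CH2NHCH2: C–N–C with sp³ carbons and no adjacent C=O → amine (secondary).
  CONH2: –C(=O)NH2: carbonyl C bonded to C and to N → amide (the N is not a separate amine).
Amine appears at: CH2NHCH2, CH(NH2), CH2NHCH2, CH(CH2NH2), CH2NHCH2 → 5.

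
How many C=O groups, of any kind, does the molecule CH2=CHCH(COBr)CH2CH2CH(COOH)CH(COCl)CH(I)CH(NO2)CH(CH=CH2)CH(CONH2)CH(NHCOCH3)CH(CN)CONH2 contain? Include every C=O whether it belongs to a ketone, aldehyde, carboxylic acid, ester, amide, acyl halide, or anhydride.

CH(COBr): acyl halide, 1 C=O (running total 1).
CH(COOH): carboxylic acid, 1 C=O (running total 2).
CH(COCl): acyl halide, 1 C=O (running total 3).
CH(CONH2): amide, 1 C=O (running total 4).
CH(NHCOCH3): amide, 1 C=O (running total 5).
CONH2: amide, 1 C=O (running total 6).

6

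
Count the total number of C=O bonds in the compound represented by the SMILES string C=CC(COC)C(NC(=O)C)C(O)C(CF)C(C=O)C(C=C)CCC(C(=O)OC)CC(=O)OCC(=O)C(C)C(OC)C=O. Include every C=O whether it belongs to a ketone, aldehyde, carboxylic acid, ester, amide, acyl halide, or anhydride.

CH(NHCOCH3): amide, 1 C=O (running total 1).
CH(CHO): aldehyde, 1 C=O (running total 2).
CH(COOCH3): ester, 1 C=O (running total 3).
CH2COOCH2: ester, 1 C=O (running total 4).
CO: ketone, 1 C=O (running total 5).
CHO: aldehyde, 1 C=O (running total 6).

6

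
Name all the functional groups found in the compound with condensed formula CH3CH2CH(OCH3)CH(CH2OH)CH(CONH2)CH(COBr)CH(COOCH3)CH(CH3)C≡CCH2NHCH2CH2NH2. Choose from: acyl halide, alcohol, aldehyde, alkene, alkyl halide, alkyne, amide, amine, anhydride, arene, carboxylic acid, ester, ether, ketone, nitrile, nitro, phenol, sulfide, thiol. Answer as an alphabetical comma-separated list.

acyl halide, alcohol, alkyne, amide, amine, ester, ether

pendant –OCH3: C–O–C with sp³ C, no adjacent C=O → ether.
pendant –CH2OH on an sp³ backbone C → alcohol.
pendant –CONH2: carbonyl C bonded to C and N → amide.
pendant –C(=O)X: carbonyl C bonded to C and halogen → acyl halide.
pendant –COOCH3: carbonyl C bonded to C and –OCH3 → ester.
C≡C triple bond → alkyne.
C–N–C with sp³ carbons and no adjacent C=O → amine (secondary).
–NH2 on an sp³ carbon with no adjacent C=O → amine.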